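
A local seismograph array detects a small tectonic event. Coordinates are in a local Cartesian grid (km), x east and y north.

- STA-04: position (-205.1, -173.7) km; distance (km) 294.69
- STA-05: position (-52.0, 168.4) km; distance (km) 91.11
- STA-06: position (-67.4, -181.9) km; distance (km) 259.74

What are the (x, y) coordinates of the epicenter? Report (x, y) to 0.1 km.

Circle about each station: (x + 205.1)² + (y + 173.7)² = 294.69²; (x + 52.0)² + (y − 168.4)² = 91.11²; (x + 67.4)² + (y + 181.9)² = 259.74².
Subtracting the STA-04 equation from the STA-05 and STA-06 equations removes the quadratic terms:
306.2 x + 684.2 y = 37366.02
275.4 x − 16.4 y = -15230.00
Solving the 2×2 system: x ≈ -50.7, y ≈ 77.3 km.

-50.7 km east, 77.3 km north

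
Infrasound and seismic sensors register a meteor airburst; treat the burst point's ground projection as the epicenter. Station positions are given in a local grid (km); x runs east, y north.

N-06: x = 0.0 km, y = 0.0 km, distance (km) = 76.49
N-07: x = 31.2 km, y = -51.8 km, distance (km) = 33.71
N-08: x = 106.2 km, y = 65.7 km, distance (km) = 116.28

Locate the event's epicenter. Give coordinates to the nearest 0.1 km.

Circle about each station: x² + y² = 76.49²; (x − 31.2)² + (y + 51.8)² = 33.71²; (x − 106.2)² + (y − 65.7)² = 116.28².
Subtracting the N-06 equation from the N-07 and N-08 equations removes the quadratic terms:
62.4 x − 103.6 y = 8371.04
212.4 x + 131.4 y = 7924.61
Solving the 2×2 system: x ≈ 63.6, y ≈ -42.5 km.

63.6 km east, -42.5 km north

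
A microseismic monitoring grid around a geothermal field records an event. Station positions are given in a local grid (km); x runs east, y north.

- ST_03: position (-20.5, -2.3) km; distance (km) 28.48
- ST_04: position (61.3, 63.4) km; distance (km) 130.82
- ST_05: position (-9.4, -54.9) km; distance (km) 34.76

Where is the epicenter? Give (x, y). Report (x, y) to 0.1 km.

-31.9 km east, -28.4 km north

Circle about each station: (x + 20.5)² + (y + 2.3)² = 28.48²; (x − 61.3)² + (y − 63.4)² = 130.82²; (x + 9.4)² + (y + 54.9)² = 34.76².
Subtracting the ST_03 equation from the ST_04 and ST_05 equations removes the quadratic terms:
163.6 x + 131.4 y = -8951.05
22.2 x − 105.2 y = 2279.68
Solving the 2×2 system: x ≈ -31.9, y ≈ -28.4 km.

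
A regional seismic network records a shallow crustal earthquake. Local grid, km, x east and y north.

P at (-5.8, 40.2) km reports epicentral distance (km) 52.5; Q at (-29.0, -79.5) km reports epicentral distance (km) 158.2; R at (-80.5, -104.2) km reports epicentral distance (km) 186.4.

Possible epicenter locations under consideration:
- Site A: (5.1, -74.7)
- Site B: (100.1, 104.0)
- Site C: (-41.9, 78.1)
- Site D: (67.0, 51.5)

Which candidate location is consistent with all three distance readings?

For each candidate, compare |candidate − station| to the reported distance:
Site A: residuals P 62.9, Q 123.8, R 95.9 → max 123.8 km
Site B: residuals P 71.1, Q 66.2, R 89.2 → max 89.2 km
Site C: residuals P 0.2, Q 0.1, R 0.1 → max 0.2 km
Site D: residuals P 21.2, Q 4.2, R 28.1 → max 28.1 km
Only Site C has all residuals ≈ 0.

Site C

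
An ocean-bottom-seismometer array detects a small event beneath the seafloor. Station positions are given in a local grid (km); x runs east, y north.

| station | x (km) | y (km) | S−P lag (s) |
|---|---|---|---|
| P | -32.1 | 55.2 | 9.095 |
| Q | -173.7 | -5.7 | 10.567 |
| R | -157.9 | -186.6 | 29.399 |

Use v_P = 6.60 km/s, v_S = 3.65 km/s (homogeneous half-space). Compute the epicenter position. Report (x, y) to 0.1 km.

-106.0 km east, 47.8 km north

Distance from S−P lag: d = Δt · v_P v_S / (v_P − v_S) = Δt · (6.60·3.65)/(6.60−3.65) ≈ 8.1661·Δt.
So d_P = 74.27, d_Q = 86.29, d_R = 240.08 km.
Circle about each station: (x + 32.1)² + (y − 55.2)² = 74.27²; (x + 173.7)² + (y + 5.7)² = 86.29²; (x + 157.9)² + (y + 186.6)² = 240.08².
Subtracting the P equation from the Q and R equations removes the quadratic terms:
-283.2 x − 121.8 y = 24196.80
-251.6 x − 483.6 y = 3552.15
Solving the 2×2 system: x ≈ -106.0, y ≈ 47.8 km.
Check against P (with the unrounded x, y): √((x + 32.1)²+(y − 55.2)²) = 74.27 ≈ 74.27 km. ✓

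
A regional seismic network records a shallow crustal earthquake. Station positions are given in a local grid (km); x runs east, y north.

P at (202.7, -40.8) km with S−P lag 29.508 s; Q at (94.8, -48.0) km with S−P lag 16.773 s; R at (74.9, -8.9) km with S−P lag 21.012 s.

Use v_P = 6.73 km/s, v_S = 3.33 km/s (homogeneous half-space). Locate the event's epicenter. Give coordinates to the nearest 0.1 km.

Distance from S−P lag: d = Δt · v_P v_S / (v_P − v_S) = Δt · (6.73·3.33)/(6.73−3.33) ≈ 6.5914·Δt.
So d_P = 194.50, d_Q = 110.56, d_R = 138.50 km.
Circle about each station: (x − 202.7)² + (y + 40.8)² = 194.50²; (x − 94.8)² + (y + 48.0)² = 110.56²; (x − 74.9)² + (y + 8.9)² = 138.50².
Subtracting pairs of circle equations eliminates x²+y² and gives linear equations (the radical axes):
-215.8 x − 14.4 y = -5854.15
-255.6 x + 63.8 y = -18414.71
Solving the 2×2 system: x ≈ 36.6, y ≈ -142.0 km.
Check against P (with the unrounded x, y): √((x − 202.7)²+(y + 40.8)²) = 194.49 ≈ 194.50 km. ✓

x ≈ 36.6 km, y ≈ -142.0 km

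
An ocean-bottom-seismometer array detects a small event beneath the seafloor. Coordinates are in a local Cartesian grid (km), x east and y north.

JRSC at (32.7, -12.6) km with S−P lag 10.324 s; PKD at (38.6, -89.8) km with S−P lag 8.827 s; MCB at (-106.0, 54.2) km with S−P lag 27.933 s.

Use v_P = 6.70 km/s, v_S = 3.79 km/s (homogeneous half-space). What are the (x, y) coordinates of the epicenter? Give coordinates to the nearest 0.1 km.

x ≈ 109.5 km, y ≈ -59.7 km

Distance from S−P lag: d = Δt · v_P v_S / (v_P − v_S) = Δt · (6.70·3.79)/(6.70−3.79) ≈ 8.7261·Δt.
So d_JRSC = 90.09, d_PKD = 77.03, d_MCB = 243.75 km.
Circle about each station: (x − 32.7)² + (y + 12.6)² = 90.09²; (x − 38.6)² + (y + 89.8)² = 77.03²; (x + 106.0)² + (y − 54.2)² = 243.75².
Subtracting pairs of circle equations eliminates x²+y² and gives linear equations (the radical axes):
11.8 x − 154.4 y = 10508.54
-277.4 x + 133.6 y = -38352.26
Solving the 2×2 system: x ≈ 109.5, y ≈ -59.7 km.
Check against JRSC (with the unrounded x, y): √((x − 32.7)²+(y + 12.6)²) = 90.09 ≈ 90.09 km. ✓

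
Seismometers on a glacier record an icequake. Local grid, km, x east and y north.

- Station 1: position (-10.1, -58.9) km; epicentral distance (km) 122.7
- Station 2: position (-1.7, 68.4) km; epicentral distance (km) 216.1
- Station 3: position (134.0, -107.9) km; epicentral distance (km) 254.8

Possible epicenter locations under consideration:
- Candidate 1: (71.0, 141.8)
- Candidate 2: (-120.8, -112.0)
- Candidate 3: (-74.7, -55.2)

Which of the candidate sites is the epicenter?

Candidate 2

For each candidate, compare |candidate − station| to the reported distance:
Candidate 1: residuals Station 1 93.8, Station 2 112.8, Station 3 2.7 → max 112.8 km
Candidate 2: residuals Station 1 0.1, Station 2 0.1, Station 3 0.0 → max 0.1 km
Candidate 3: residuals Station 1 58.0, Station 2 72.6, Station 3 39.5 → max 72.6 km
Only Candidate 2 has all residuals ≈ 0.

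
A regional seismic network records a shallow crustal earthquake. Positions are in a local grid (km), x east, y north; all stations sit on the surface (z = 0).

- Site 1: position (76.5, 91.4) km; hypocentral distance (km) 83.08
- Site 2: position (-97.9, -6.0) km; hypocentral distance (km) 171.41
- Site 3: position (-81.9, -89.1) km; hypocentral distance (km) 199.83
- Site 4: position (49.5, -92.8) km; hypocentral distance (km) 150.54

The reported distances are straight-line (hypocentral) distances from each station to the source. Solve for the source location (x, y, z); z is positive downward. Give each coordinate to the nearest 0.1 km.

x ≈ 53.3 km, y ≈ 43.5 km, depth ≈ 63.8 km

Each station gives a sphere (x−x_i)² + (y−y_i)² + z² = d_i² (stations at z=0).
Subtracting the Site 1 sphere from Site 2 and Site 3: z² cancels, leaving linear equations in x and y:
-348.8 x − 194.8 y = -27064.90
-316.8 x − 361.0 y = -32589.53
Solving: x ≈ 53.299, y ≈ 43.503 km (keep extra digits for the depth step; rounded: 53.3, 43.5).
Then from the Site 1 sphere: z² = 83.08² − (x − 76.5)² − (y − 91.4)² with x = 53.299, y = 43.503, so z ≈ 63.796 ≈ 63.8 km.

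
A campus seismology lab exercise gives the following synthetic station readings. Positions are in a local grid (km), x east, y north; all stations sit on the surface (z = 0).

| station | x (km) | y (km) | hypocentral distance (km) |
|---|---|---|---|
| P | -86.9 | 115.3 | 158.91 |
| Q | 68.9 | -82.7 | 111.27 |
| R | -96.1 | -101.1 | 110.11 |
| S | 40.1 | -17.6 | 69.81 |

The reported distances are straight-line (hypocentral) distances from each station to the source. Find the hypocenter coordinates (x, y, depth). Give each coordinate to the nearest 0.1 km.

x ≈ -21.7 km, y ≈ -26.2 km, depth ≈ 31.3 km

Each station gives a sphere (x−x_i)² + (y−y_i)² + z² = d_i² (stations at z=0).
Subtracting the P sphere from Q and R: z² cancels, leaving linear equations in x and y:
311.6 x − 396.0 y = 3612.18
-18.4 x − 432.8 y = 11738.90
Solving: x ≈ -21.705, y ≈ -26.200 km (keep extra digits for the depth step; rounded: -21.7, -26.2).
Then from the P sphere: z² = 158.91² − (x + 86.9)² − (y − 115.3)² with x = -21.705, y = -26.200, so z ≈ 31.301 ≈ 31.3 km.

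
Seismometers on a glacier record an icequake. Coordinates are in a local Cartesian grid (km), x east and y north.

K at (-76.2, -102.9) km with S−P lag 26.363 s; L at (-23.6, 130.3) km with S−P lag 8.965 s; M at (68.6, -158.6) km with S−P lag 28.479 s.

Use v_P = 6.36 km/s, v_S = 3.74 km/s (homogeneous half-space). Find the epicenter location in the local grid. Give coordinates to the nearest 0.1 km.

Distance from S−P lag: d = Δt · v_P v_S / (v_P − v_S) = Δt · (6.36·3.74)/(6.36−3.74) ≈ 9.0788·Δt.
So d_K = 239.34, d_L = 81.39, d_M = 258.55 km.
Circle about each station: (x + 76.2)² + (y + 102.9)² = 239.34²; (x + 23.6)² + (y − 130.3)² = 81.39²; (x − 68.6)² + (y + 158.6)² = 258.55².
Subtracting the K equation from the L and M equations removes the quadratic terms:
105.2 x + 466.4 y = 51799.50
289.6 x − 111.4 y = 3900.60
Solving the 2×2 system: x ≈ 51.7, y ≈ 99.4 km.

(51.7, 99.4)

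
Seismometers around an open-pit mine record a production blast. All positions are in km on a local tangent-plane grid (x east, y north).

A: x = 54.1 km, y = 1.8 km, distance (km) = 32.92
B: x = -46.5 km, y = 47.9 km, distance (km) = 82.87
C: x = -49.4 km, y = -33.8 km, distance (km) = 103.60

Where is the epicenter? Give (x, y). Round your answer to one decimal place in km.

Circle about each station: (x − 54.1)² + (y − 1.8)² = 32.92²; (x + 46.5)² + (y − 47.9)² = 82.87²; (x + 49.4)² + (y + 33.8)² = 103.60².
Subtracting the A equation from the B and C equations removes the quadratic terms:
-201.2 x + 92.2 y = -4257.10
-207.0 x − 71.2 y = -8996.48
Solving the 2×2 system: x ≈ 33.9, y ≈ 27.8 km.

(33.9, 27.8)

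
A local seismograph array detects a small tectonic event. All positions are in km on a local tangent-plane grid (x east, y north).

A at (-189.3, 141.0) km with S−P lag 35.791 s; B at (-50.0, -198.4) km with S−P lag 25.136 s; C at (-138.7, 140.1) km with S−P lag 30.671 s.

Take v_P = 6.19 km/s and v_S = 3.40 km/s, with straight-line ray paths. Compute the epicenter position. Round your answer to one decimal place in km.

24.4 km east, -24.0 km north

Distance from S−P lag: d = Δt · v_P v_S / (v_P − v_S) = Δt · (6.19·3.40)/(6.19−3.40) ≈ 7.5434·Δt.
So d_A = 269.98, d_B = 189.61, d_C = 231.36 km.
Circle about each station: (x + 189.3)² + (y − 141.0)² = 269.98²; (x + 50.0)² + (y + 198.4)² = 189.61²; (x + 138.7)² + (y − 140.1)² = 231.36².
Subtracting the A equation from the B and C equations removes the quadratic terms:
278.6 x − 678.8 y = 23084.32
101.2 x − 1.8 y = 2511.96
Solving the 2×2 system: x ≈ 24.4, y ≈ -24.0 km.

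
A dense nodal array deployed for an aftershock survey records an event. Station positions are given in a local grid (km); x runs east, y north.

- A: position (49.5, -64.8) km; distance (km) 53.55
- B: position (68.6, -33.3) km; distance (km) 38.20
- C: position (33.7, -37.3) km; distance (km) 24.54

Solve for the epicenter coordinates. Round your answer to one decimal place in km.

x ≈ 36.3 km, y ≈ -12.9 km

Circle about each station: (x − 49.5)² + (y + 64.8)² = 53.55²; (x − 68.6)² + (y + 33.3)² = 38.20²; (x − 33.7)² + (y + 37.3)² = 24.54².
Subtracting the A equation from the B and C equations removes the quadratic terms:
38.2 x + 63.0 y = 573.92
-31.6 x + 55.0 y = -1856.92
Solving the 2×2 system: x ≈ 36.3, y ≈ -12.9 km.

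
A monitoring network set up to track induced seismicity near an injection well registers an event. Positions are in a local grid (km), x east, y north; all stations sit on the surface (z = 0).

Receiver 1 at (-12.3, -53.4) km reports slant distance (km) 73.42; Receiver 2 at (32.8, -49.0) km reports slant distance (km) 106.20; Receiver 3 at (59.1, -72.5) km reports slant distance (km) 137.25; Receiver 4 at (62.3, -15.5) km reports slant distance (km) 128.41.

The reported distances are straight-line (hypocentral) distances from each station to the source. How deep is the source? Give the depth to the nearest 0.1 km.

43.8 km

Each station gives a sphere (x−x_i)² + (y−y_i)² + z² = d_i² (stations at z=0).
Subtracting the Receiver 1 sphere from Receiver 2 and Receiver 3: z² cancels, leaving linear equations in x and y:
90.2 x + 8.8 y = -5413.95
142.8 x − 38.2 y = -7700.86
Solving: x ≈ -58.393, y ≈ -16.693 km (keep extra digits for the depth step; rounded: -58.4, -16.7).
Then from the Receiver 1 sphere: z² = 73.42² − (x + 12.3)² − (y + 53.4)² with x = -58.393, y = -16.693, so z ≈ 43.801 ≈ 43.8 km.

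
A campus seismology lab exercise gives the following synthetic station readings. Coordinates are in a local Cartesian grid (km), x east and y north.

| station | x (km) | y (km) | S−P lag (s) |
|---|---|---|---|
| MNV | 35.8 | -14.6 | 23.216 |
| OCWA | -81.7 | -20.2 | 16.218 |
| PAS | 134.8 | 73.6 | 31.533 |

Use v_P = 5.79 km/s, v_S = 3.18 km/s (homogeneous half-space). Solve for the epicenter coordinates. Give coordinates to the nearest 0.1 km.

-86.7 km east, 94.1 km north

Distance from S−P lag: d = Δt · v_P v_S / (v_P − v_S) = Δt · (5.79·3.18)/(5.79−3.18) ≈ 7.0545·Δt.
So d_MNV = 163.78, d_OCWA = 114.41, d_PAS = 222.45 km.
Circle about each station: (x − 35.8)² + (y + 14.6)² = 163.78²; (x + 81.7)² + (y + 20.2)² = 114.41²; (x − 134.8)² + (y − 73.6)² = 222.45².
Subtracting pairs of circle equations eliminates x²+y² and gives linear equations (the radical axes):
-235.0 x − 11.2 y = 19322.37
198.0 x + 176.4 y = -566.91
Solving the 2×2 system: x ≈ -86.7, y ≈ 94.1 km.
Check against MNV (with the unrounded x, y): √((x − 35.8)²+(y + 14.6)²) = 163.79 ≈ 163.78 km. ✓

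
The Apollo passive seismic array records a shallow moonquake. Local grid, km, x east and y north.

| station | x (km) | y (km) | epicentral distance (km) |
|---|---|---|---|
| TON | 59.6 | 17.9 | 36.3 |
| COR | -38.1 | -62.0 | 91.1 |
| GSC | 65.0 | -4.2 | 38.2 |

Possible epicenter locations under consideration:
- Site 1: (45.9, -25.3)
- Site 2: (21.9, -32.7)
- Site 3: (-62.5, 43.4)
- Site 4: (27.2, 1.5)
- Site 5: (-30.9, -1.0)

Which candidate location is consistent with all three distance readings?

For each candidate, compare |candidate − station| to the reported distance:
Site 1: residuals TON 9.0, COR 0.6, GSC 9.7 → max 9.7 km
Site 2: residuals TON 26.8, COR 24.3, GSC 13.5 → max 26.8 km
Site 3: residuals TON 88.4, COR 17.1, GSC 97.9 → max 97.9 km
Site 4: residuals TON 0.0, COR 0.0, GSC 0.0 → max 0.0 km
Site 5: residuals TON 56.2, COR 29.7, GSC 57.8 → max 57.8 km
Only Site 4 has all residuals ≈ 0.

Site 4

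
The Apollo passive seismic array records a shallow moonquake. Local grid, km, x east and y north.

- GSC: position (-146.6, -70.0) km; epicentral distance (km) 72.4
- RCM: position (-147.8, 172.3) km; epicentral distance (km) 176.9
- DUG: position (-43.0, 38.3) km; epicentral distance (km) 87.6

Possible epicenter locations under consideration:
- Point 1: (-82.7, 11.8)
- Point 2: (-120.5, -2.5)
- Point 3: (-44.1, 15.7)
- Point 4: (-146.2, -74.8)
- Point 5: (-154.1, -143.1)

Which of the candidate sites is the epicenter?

For each candidate, compare |candidate − station| to the reported distance:
Point 1: residuals GSC 31.4, RCM 3.7, DUG 39.9 → max 39.9 km
Point 2: residuals GSC 0.0, RCM 0.0, DUG 0.0 → max 0.0 km
Point 3: residuals GSC 61.2, RCM 10.9, DUG 65.0 → max 65.0 km
Point 4: residuals GSC 67.6, RCM 70.2, DUG 65.5 → max 70.2 km
Point 5: residuals GSC 1.1, RCM 138.6, DUG 125.1 → max 138.6 km
Only Point 2 has all residuals ≈ 0.

Point 2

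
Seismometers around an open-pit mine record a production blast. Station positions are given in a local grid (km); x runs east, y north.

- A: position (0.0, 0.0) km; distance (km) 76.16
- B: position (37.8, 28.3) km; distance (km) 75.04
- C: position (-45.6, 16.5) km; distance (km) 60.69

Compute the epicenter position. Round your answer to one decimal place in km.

(-22.7, 72.7)

Circle about each station: x² + y² = 76.16²; (x − 37.8)² + (y − 28.3)² = 75.04²; (x + 45.6)² + (y − 16.5)² = 60.69².
Subtracting the A equation from the B and C equations removes the quadratic terms:
75.6 x + 56.6 y = 2399.07
-91.2 x + 33.0 y = 4468.68
Solving the 2×2 system: x ≈ -22.7, y ≈ 72.7 km.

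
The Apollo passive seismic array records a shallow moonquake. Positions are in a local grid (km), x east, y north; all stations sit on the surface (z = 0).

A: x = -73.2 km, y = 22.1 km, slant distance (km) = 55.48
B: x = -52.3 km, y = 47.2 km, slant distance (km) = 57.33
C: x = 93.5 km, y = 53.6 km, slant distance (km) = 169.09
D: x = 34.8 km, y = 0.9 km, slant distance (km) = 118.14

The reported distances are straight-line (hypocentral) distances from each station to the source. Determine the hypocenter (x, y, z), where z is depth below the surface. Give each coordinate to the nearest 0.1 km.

Each station gives a sphere (x−x_i)² + (y−y_i)² + z² = d_i² (stations at z=0).
Subtracting the A sphere from B and C: z² cancels, leaving linear equations in x and y:
41.8 x + 50.2 y = -1092.22
333.4 x + 63.0 y = -19744.84
Solving: x ≈ -65.402, y ≈ 32.701 km (keep extra digits for the depth step; rounded: -65.4, 32.7).
Then from the A sphere: z² = 55.48² − (x + 73.2)² − (y − 22.1)² with x = -65.402, y = 32.701, so z ≈ 53.897 ≈ 53.9 km.

x ≈ -65.4 km, y ≈ 32.7 km, depth ≈ 53.9 km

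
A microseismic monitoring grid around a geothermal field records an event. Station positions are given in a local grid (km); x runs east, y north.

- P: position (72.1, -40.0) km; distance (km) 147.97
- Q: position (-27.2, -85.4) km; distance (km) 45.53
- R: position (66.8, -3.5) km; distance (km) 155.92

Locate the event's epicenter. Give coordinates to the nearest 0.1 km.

-71.6 km east, -75.3 km north

Circle about each station: (x − 72.1)² + (y + 40.0)² = 147.97²; (x + 27.2)² + (y + 85.4)² = 45.53²; (x − 66.8)² + (y + 3.5)² = 155.92².
Subtracting the P equation from the Q and R equations removes the quadratic terms:
-198.6 x − 90.8 y = 21056.73
-10.6 x + 73.0 y = -4739.85
Solving the 2×2 system: x ≈ -71.6, y ≈ -75.3 km.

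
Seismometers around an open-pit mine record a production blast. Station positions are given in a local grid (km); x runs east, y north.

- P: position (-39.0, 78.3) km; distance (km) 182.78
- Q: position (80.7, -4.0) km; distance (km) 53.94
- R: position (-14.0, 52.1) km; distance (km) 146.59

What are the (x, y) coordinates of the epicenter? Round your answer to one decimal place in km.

Circle about each station: (x + 39.0)² + (y − 78.3)² = 182.78²; (x − 80.7)² + (y + 4.0)² = 53.94²; (x + 14.0)² + (y − 52.1)² = 146.59².
Subtracting the P equation from the Q and R equations removes the quadratic terms:
239.4 x − 164.6 y = 29375.60
50.0 x − 52.4 y = 7178.42
Solving the 2×2 system: x ≈ 82.9, y ≈ -57.9 km.
Check against P (with the unrounded x, y): √((x + 39.0)²+(y − 78.3)²) = 182.78 ≈ 182.78 km. ✓

x ≈ 82.9 km, y ≈ -57.9 km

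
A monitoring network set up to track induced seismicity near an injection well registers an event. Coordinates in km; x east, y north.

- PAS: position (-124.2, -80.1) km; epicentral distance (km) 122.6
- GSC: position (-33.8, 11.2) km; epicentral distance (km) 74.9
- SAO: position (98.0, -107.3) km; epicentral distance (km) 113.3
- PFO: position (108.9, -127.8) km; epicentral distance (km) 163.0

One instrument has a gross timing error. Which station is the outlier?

PFO

Solve using three stations at a time. Using PAS, GSC, SAO (subtract circle equations pairwise → linear system) gives (x, y) ≈ (-3.7, -57.4).
Distances from that point to each station vs reported:
  PAS: calculated 122.6 vs reported 122.6 → residual 0.0 km
  GSC: calculated 74.9 vs reported 74.9 → residual 0.0 km
  SAO: calculated 113.3 vs reported 113.3 → residual 0.0 km
  PFO: calculated 132.8 vs reported 163.0 → residual 30.2 km
PAS, GSC, SAO are mutually consistent (residuals ≈ 0); PFO is off by 30.2 km.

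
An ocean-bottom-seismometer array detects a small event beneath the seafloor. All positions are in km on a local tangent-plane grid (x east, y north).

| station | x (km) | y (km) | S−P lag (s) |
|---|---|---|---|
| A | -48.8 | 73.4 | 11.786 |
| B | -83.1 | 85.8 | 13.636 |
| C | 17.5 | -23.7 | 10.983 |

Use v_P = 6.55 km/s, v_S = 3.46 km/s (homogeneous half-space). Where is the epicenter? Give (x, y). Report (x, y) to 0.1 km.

Distance from S−P lag: d = Δt · v_P v_S / (v_P − v_S) = Δt · (6.55·3.46)/(6.55−3.46) ≈ 7.3343·Δt.
So d_A = 86.44, d_B = 100.01, d_C = 80.55 km.
Circle about each station: (x + 48.8)² + (y − 73.4)² = 86.44²; (x + 83.1)² + (y − 85.8)² = 100.01²; (x − 17.5)² + (y + 23.7)² = 80.55².
Subtracting the A equation from the B and C equations removes the quadratic terms:
-68.6 x + 24.8 y = 3968.12
132.6 x − 194.2 y = -5917.49
Solving the 2×2 system: x ≈ -62.2, y ≈ -12.0 km.
Check against A (with the unrounded x, y): √((x + 48.8)²+(y − 73.4)²) = 86.42 ≈ 86.44 km. ✓

-62.2 km east, -12.0 km north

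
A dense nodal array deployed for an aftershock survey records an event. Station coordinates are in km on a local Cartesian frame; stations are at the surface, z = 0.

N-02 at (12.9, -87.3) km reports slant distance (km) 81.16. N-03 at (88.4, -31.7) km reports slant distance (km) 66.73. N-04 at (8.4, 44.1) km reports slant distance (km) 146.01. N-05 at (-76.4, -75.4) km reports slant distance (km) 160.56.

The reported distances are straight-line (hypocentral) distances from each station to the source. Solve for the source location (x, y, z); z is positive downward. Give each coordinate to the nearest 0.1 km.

Each station gives a sphere (x−x_i)² + (y−y_i)² + z² = d_i² (stations at z=0).
Subtracting the N-02 sphere from N-03 and N-04: z² cancels, leaving linear equations in x and y:
151.0 x + 111.2 y = 3165.80
-9.0 x + 262.8 y = -20504.30
Solving: x ≈ 76.494, y ≈ -75.403 km (keep extra digits for the depth step; rounded: 76.5, -75.4).
Then from the N-02 sphere: z² = 81.16² − (x − 12.9)² − (y + 87.3)² with x = 76.494, y = -75.403, so z ≈ 49.002 ≈ 49.0 km.

(76.5, -75.4, 49.0)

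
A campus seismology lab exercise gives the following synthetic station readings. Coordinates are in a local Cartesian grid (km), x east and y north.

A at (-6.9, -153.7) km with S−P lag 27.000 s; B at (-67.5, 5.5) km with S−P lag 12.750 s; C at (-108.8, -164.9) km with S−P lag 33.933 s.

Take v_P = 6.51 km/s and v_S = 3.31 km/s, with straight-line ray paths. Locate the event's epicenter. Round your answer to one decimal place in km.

Distance from S−P lag: d = Δt · v_P v_S / (v_P − v_S) = Δt · (6.51·3.31)/(6.51−3.31) ≈ 6.7338·Δt.
So d_A = 181.81, d_B = 85.86, d_C = 228.50 km.
Circle about each station: (x + 6.9)² + (y + 153.7)² = 181.81²; (x + 67.5)² + (y − 5.5)² = 85.86²; (x + 108.8)² + (y + 164.9)² = 228.50².
Subtracting the A equation from the B and C equations removes the quadratic terms:
-121.2 x + 318.4 y = 6598.14
-203.8 x − 22.4 y = -3799.22
Solving the 2×2 system: x ≈ 15.7, y ≈ 26.7 km.

x ≈ 15.7 km, y ≈ 26.7 km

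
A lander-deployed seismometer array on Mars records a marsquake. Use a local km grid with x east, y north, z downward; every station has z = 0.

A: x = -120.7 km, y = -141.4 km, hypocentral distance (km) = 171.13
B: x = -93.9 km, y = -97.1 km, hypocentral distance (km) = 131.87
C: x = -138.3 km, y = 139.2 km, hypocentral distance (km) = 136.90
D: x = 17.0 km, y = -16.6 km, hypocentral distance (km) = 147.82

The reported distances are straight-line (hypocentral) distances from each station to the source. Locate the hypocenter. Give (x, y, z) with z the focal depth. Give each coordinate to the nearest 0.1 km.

Each station gives a sphere (x−x_i)² + (y−y_i)² + z² = d_i² (stations at z=0).
Subtracting the A sphere from B and C: z² cancels, leaving linear equations in x and y:
53.6 x + 88.6 y = -4421.05
-35.2 x + 561.2 y = 14484.95
Solving: x ≈ -113.391, y ≈ 18.698 km (keep extra digits for the depth step; rounded: -113.4, 18.7).
Then from the A sphere: z² = 171.13² − (x + 120.7)² − (y + 141.4)² with x = -113.391, y = 18.698, so z ≈ 60.006 ≈ 60.0 km.

(-113.4, 18.7, 60.0)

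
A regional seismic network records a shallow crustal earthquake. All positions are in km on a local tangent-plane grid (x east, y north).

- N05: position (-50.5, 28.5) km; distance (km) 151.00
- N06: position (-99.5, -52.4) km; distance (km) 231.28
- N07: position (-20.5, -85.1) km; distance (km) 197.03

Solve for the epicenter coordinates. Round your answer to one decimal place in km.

(92.8, 76.1)

Circle about each station: (x + 50.5)² + (y − 28.5)² = 151.00²; (x + 99.5)² + (y + 52.4)² = 231.28²; (x + 20.5)² + (y + 85.1)² = 197.03².
Subtracting pairs of circle equations eliminates x²+y² and gives linear equations (the radical axes):
-98.0 x − 161.8 y = -21405.93
60.0 x − 227.2 y = -11720.06
Solving the 2×2 system: x ≈ 92.8, y ≈ 76.1 km.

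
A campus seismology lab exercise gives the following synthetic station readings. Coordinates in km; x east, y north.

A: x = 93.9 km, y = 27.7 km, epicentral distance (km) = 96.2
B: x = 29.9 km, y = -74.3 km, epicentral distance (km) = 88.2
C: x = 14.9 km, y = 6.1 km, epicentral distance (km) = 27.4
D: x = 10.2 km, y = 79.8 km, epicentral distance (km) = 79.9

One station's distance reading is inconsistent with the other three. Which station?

Solve using three stations at a time. Using B, C, D (subtract circle equations pairwise → linear system) gives (x, y) ≈ (-12.2, 3.2).
Distances from that point to each station vs reported:
  A: calculated 108.9 vs reported 96.2 → residual 12.7 km
  B: calculated 88.2 vs reported 88.2 → residual 0.0 km
  C: calculated 27.3 vs reported 27.4 → residual 0.1 km
  D: calculated 79.9 vs reported 79.9 → residual 0.0 km
B, C, D are mutually consistent (residuals ≈ 0); A is off by 12.7 km.

A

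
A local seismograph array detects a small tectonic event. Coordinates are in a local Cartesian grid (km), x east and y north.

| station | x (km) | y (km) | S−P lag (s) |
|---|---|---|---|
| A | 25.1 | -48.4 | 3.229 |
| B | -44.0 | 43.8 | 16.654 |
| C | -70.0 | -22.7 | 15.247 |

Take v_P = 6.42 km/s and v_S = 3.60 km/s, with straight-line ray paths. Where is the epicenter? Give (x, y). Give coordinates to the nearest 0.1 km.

(50.9, -54.3)

Distance from S−P lag: d = Δt · v_P v_S / (v_P − v_S) = Δt · (6.42·3.60)/(6.42−3.60) ≈ 8.1957·Δt.
So d_A = 26.46, d_B = 136.49, d_C = 124.96 km.
Circle about each station: (x − 25.1)² + (y + 48.4)² = 26.46²; (x + 44.0)² + (y − 43.8)² = 136.49²; (x + 70.0)² + (y + 22.7)² = 124.96².
Subtracting the A equation from the B and C equations removes the quadratic terms:
-138.2 x + 184.4 y = -17047.52
-190.2 x + 51.4 y = -12472.15
Solving the 2×2 system: x ≈ 50.9, y ≈ -54.3 km.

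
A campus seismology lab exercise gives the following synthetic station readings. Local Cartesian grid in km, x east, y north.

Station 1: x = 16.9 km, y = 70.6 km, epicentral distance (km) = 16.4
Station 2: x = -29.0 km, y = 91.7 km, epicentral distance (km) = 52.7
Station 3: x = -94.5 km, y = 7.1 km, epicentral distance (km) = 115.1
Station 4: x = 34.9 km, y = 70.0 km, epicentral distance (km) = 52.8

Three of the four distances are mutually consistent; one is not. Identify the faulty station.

Station 4

Solve using three stations at a time. Using Station 1, Station 2, Station 3 (subtract circle equations pairwise → linear system) gives (x, y) ≈ (9.7, 56.0).
Distances from that point to each station vs reported:
  Station 1: calculated 16.3 vs reported 16.4 → residual 0.1 km
  Station 2: calculated 52.7 vs reported 52.7 → residual 0.0 km
  Station 3: calculated 115.1 vs reported 115.1 → residual 0.0 km
  Station 4: calculated 28.8 vs reported 52.8 → residual 24.0 km
Station 1, Station 2, Station 3 are mutually consistent (residuals ≈ 0); Station 4 is off by 24.0 km.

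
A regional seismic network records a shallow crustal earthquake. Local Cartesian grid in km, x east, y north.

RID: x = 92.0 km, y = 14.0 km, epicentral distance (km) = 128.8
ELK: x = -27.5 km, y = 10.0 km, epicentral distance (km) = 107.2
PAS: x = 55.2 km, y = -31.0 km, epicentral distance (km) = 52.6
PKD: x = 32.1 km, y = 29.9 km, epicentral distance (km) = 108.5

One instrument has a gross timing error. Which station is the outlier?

Solve using three stations at a time. Using ELK, PAS, PKD (subtract circle equations pairwise → linear system) gives (x, y) ≈ (32.8, -78.6).
Distances from that point to each station vs reported:
  RID: calculated 109.9 vs reported 128.8 → residual 18.9 km
  ELK: calculated 107.2 vs reported 107.2 → residual 0.0 km
  PAS: calculated 52.6 vs reported 52.6 → residual 0.0 km
  PKD: calculated 108.5 vs reported 108.5 → residual 0.0 km
ELK, PAS, PKD are mutually consistent (residuals ≈ 0); RID is off by 18.9 km.

RID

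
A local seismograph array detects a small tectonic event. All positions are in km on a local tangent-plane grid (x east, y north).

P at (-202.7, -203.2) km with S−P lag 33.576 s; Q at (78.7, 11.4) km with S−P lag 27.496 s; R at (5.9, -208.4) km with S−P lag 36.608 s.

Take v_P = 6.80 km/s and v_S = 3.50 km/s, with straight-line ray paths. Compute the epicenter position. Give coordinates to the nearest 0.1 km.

Distance from S−P lag: d = Δt · v_P v_S / (v_P − v_S) = Δt · (6.80·3.50)/(6.80−3.50) ≈ 7.2121·Δt.
So d_P = 242.15, d_Q = 198.30, d_R = 264.02 km.
Circle about each station: (x + 202.7)² + (y + 203.2)² = 242.15²; (x − 78.7)² + (y − 11.4)² = 198.30²; (x − 5.9)² + (y + 208.4)² = 264.02².
Subtracting the P equation from the Q and R equations removes the quadratic terms:
562.8 x + 429.2 y = -56740.15
417.2 x − 10.4 y = -49982.10
Solving the 2×2 system: x ≈ -119.2, y ≈ 24.1 km.

-119.2 km east, 24.1 km north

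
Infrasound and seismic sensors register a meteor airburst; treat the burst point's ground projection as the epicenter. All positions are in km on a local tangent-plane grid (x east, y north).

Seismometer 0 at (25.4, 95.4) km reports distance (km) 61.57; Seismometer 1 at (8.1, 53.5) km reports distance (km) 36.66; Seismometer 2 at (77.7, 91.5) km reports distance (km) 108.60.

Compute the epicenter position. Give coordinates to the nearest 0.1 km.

(-27.2, 63.4)

Circle about each station: (x − 25.4)² + (y − 95.4)² = 61.57²; (x − 8.1)² + (y − 53.5)² = 36.66²; (x − 77.7)² + (y − 91.5)² = 108.60².
Subtracting the Seismometer 0 equation from the Seismometer 1 and Seismometer 2 equations removes the quadratic terms:
-34.6 x − 83.8 y = -4371.55
104.6 x − 7.8 y = -3339.88
Solving the 2×2 system: x ≈ -27.2, y ≈ 63.4 km.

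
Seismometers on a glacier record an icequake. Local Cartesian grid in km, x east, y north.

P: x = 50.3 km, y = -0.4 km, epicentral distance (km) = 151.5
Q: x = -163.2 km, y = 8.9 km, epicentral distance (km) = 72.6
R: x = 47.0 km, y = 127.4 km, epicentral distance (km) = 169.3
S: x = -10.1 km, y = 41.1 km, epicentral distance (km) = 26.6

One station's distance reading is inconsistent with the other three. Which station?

Solve using three stations at a time. Using P, Q, R (subtract circle equations pairwise → linear system) gives (x, y) ≈ (-96.4, 37.4).
Distances from that point to each station vs reported:
  P: calculated 151.5 vs reported 151.5 → residual 0.0 km
  Q: calculated 72.6 vs reported 72.6 → residual 0.0 km
  R: calculated 169.3 vs reported 169.3 → residual 0.0 km
  S: calculated 86.4 vs reported 26.6 → residual 59.8 km
P, Q, R are mutually consistent (residuals ≈ 0); S is off by 59.8 km.

S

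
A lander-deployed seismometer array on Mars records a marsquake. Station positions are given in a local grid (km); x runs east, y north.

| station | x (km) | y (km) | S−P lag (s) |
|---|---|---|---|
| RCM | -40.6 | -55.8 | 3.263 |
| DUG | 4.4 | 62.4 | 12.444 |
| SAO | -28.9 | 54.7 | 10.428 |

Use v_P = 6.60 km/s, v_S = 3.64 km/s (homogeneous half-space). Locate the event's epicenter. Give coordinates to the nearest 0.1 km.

x ≈ -37.5 km, y ≈ -29.5 km

Distance from S−P lag: d = Δt · v_P v_S / (v_P − v_S) = Δt · (6.60·3.64)/(6.60−3.64) ≈ 8.1162·Δt.
So d_RCM = 26.48, d_DUG = 101.00, d_SAO = 84.64 km.
Circle about each station: (x + 40.6)² + (y + 55.8)² = 26.48²; (x − 4.4)² + (y − 62.4)² = 101.00²; (x + 28.9)² + (y − 54.7)² = 84.64².
Subtracting the RCM equation from the DUG and SAO equations removes the quadratic terms:
90.0 x + 236.4 y = -10348.69
23.4 x + 221.0 y = -7397.44
Solving the 2×2 system: x ≈ -37.5, y ≈ -29.5 km.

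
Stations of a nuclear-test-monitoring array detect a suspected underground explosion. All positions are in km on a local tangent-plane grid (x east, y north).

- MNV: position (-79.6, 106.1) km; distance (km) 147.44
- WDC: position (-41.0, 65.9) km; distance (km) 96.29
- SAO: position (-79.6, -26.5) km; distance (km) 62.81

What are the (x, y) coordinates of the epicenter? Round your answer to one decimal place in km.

(-16.8, -27.3)

Circle about each station: (x + 79.6)² + (y − 106.1)² = 147.44²; (x + 41.0)² + (y − 65.9)² = 96.29²; (x + 79.6)² + (y + 26.5)² = 62.81².
Subtracting the MNV equation from the WDC and SAO equations removes the quadratic terms:
77.2 x − 80.4 y = 897.23
0.0 x − 265.2 y = 7238.50
Solving the 2×2 system: x ≈ -16.8, y ≈ -27.3 km.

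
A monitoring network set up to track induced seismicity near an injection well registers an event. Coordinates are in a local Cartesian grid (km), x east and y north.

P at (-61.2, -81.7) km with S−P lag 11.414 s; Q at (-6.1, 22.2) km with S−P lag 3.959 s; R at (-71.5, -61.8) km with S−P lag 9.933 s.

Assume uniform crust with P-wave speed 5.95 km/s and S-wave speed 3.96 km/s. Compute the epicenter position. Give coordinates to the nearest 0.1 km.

x ≈ -42.2 km, y ≈ 52.1 km

Distance from S−P lag: d = Δt · v_P v_S / (v_P − v_S) = Δt · (5.95·3.96)/(5.95−3.96) ≈ 11.8402·Δt.
So d_P = 135.14, d_Q = 46.88, d_R = 117.61 km.
Circle about each station: (x + 61.2)² + (y + 81.7)² = 135.14²; (x + 6.1)² + (y − 22.2)² = 46.88²; (x + 71.5)² + (y + 61.8)² = 117.61².
Subtracting pairs of circle equations eliminates x²+y² and gives linear equations (the radical axes):
110.2 x + 207.8 y = 6174.81
-20.6 x + 39.8 y = 2941.87
Solving the 2×2 system: x ≈ -42.2, y ≈ 52.1 km.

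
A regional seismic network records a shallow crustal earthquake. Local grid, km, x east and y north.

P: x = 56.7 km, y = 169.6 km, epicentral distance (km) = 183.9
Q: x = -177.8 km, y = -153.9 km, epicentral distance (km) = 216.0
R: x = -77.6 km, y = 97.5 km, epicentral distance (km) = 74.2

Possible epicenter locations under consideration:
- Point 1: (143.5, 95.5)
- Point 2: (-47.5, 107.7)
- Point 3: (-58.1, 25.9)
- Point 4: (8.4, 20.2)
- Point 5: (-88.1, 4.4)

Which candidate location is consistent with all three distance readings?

For each candidate, compare |candidate − station| to the reported distance:
Point 1: residuals P 69.8, Q 190.7, R 146.9 → max 190.7 km
Point 2: residuals P 62.7, Q 76.3, R 42.4 → max 76.3 km
Point 3: residuals P 0.0, Q 0.0, R 0.0 → max 0.0 km
Point 4: residuals P 26.9, Q 38.9, R 41.4 → max 41.4 km
Point 5: residuals P 35.8, Q 34.1, R 19.5 → max 35.8 km
Only Point 3 has all residuals ≈ 0.

Point 3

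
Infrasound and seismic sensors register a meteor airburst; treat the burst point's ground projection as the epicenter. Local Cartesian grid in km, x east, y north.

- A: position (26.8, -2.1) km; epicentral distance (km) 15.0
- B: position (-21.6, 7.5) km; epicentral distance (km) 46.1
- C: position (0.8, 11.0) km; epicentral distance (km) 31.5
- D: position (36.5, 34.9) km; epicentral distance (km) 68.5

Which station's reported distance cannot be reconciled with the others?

Solve using three stations at a time. Using A, B, C (subtract circle equations pairwise → linear system) gives (x, y) ≈ (18.7, -15.1).
Distances from that point to each station vs reported:
  A: calculated 15.3 vs reported 15.0 → residual 0.3 km
  B: calculated 46.2 vs reported 46.1 → residual 0.1 km
  C: calculated 31.7 vs reported 31.5 → residual 0.2 km
  D: calculated 53.1 vs reported 68.5 → residual 15.4 km
A, B, C are mutually consistent (residuals ≈ 0); D is off by 15.4 km.

D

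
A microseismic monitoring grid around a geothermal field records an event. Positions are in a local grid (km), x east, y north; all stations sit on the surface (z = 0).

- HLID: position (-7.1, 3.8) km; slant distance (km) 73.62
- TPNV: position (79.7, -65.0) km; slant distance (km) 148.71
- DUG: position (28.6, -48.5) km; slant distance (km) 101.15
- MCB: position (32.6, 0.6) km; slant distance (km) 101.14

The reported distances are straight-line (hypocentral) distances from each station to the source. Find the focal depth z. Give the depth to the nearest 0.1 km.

depth ≈ 56.4 km

Each station gives a sphere (x−x_i)² + (y−y_i)² + z² = d_i² (stations at z=0).
Subtracting the HLID sphere from TPNV and DUG: z² cancels, leaving linear equations in x and y:
173.6 x − 137.6 y = -6182.52
71.4 x − 104.6 y = -1706.06
Solving: x ≈ -49.429, y ≈ -17.430 km (keep extra digits for the depth step; rounded: -49.4, -17.4).
Then from the HLID sphere: z² = 73.62² − (x + 7.1)² − (y − 3.8)² with x = -49.429, y = -17.430, so z ≈ 56.369 ≈ 56.4 km.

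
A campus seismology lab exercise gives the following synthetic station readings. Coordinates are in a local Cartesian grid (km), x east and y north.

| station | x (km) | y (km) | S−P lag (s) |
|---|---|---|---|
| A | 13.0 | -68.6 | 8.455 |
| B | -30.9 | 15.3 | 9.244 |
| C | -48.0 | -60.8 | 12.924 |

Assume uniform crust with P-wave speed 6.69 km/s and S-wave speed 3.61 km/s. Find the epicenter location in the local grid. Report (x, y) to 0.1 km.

38.0 km east, -7.2 km north

Distance from S−P lag: d = Δt · v_P v_S / (v_P − v_S) = Δt · (6.69·3.61)/(6.69−3.61) ≈ 7.8412·Δt.
So d_A = 66.30, d_B = 72.48, d_C = 101.34 km.
Circle about each station: (x − 13.0)² + (y + 68.6)² = 66.30²; (x + 30.9)² + (y − 15.3)² = 72.48²; (x + 48.0)² + (y + 60.8)² = 101.34².
Subtracting the A equation from the B and C equations removes the quadratic terms:
-87.8 x + 167.8 y = -4543.72
-122.0 x + 15.6 y = -4748.43
Solving the 2×2 system: x ≈ 38.0, y ≈ -7.2 km.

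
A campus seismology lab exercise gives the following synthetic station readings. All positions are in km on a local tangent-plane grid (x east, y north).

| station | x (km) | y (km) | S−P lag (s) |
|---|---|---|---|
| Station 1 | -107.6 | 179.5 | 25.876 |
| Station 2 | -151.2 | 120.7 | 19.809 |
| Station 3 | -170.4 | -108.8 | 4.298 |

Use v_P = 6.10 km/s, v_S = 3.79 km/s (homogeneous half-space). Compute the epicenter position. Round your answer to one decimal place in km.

Distance from S−P lag: d = Δt · v_P v_S / (v_P − v_S) = Δt · (6.10·3.79)/(6.10−3.79) ≈ 10.0082·Δt.
So d_Station 1 = 258.97, d_Station 2 = 198.25, d_Station 3 = 43.02 km.
Circle about each station: (x + 107.6)² + (y − 179.5)² = 258.97²; (x + 151.2)² + (y − 120.7)² = 198.25²; (x + 170.4)² + (y + 108.8)² = 43.02².
Subtracting pairs of circle equations eliminates x²+y² and gives linear equations (the radical axes):
-87.2 x − 117.6 y = 21394.32
-125.6 x − 576.6 y = 62290.33
Solving the 2×2 system: x ≈ -141.1, y ≈ -77.3 km.
Check against Station 1 (with the unrounded x, y): √((x + 107.6)²+(y − 179.5)²) = 258.97 ≈ 258.97 km. ✓

x ≈ -141.1 km, y ≈ -77.3 km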